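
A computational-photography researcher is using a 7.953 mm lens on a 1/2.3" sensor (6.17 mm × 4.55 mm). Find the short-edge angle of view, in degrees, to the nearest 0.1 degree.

Angle of view α = 2·arctan(h/2f) with h = 4.55 mm and f = 7.953 mm.
h/2f = 0.28606; arctan(0.28606) ≈ 15.9635°, so α ≈ 31.9269°.

31.9°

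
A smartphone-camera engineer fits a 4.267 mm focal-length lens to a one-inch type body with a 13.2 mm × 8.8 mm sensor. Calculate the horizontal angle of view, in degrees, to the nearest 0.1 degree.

114.2°

Angle of view α = 2·arctan(w/2f) with w = 13.2 mm and f = 4.267 mm.
w/2f = 1.54675; arctan(1.54675) ≈ 57.1167°, so α ≈ 114.2334°.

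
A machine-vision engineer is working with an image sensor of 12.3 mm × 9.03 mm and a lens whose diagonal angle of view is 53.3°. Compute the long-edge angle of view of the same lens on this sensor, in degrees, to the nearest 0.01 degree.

44.05°

Sensor diagonal = √(12.3² + 9.03²) = √232.8309 ≈ 15.2588 mm.
From the diagonal AOV: f = 15.2588 / (2·tan(26.65°)) = 15.2588 / 1.00371 ≈ 15.2024 mm.
Long-edge AOV = 2·arctan(12.3 / (2 × 15.2024)) = 2·arctan(0.40454) ≈ 44.0507°.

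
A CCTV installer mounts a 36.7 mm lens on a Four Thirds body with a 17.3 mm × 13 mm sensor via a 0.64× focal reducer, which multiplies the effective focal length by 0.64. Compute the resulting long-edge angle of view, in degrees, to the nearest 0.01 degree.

40.43°

Effective focal length f = 36.7 × 0.64 = 23.488 mm.
α = 2·arctan(17.3 / (2 × 23.488)) = 2·arctan(0.36827) ≈ 40.4348°.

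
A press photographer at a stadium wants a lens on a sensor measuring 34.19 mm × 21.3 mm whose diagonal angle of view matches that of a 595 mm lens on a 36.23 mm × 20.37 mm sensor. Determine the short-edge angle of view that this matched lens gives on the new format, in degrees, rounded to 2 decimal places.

2.12°

Sensor diagonal = √(36.23² + 20.37²) = √1727.5498 ≈ 41.5638 mm.
Sensor diagonal = √(34.19² + 21.3²) = √1622.6461 ≈ 40.2821 mm.
Equal diagonal AOV ⇒ f₂ = f₁ · 40.2821/41.5638 = 595 × 0.96916 ≈ 576.6517 mm.
Short-edge AOV on the new format = 2·arctan(21.3 / (2 × 576.6517)) = 2·arctan(0.01847) ≈ 2.1161°.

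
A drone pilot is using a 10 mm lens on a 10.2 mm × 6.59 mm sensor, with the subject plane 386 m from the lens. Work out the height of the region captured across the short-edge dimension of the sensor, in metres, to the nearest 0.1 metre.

dₒ: 386 m = 386000 mm.
Similar triangles through the lens centre give W/dₒ = h/dᵢ; with 1/f = 1/dₒ + 1/dᵢ this gives W = h·(dₒ − f)/f.
W = 6.59 mm × (386000 − 10) / 10 = 6.59 × 38599.0000 ≈ 254367.410 mm = 254.367 m.

254.4 m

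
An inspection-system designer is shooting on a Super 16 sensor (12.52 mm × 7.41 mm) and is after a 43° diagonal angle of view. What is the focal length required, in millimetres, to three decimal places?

18.467 mm

Sensor diagonal = √(12.52² + 7.41²) = √211.6585 ≈ 14.5485 mm.
From α = 2·arctan(d/2f) we get f = d / (2·tan(α/2)).
With d = 14.5485 mm and α/2 = 21.5°, tan(α/2) ≈ 0.39391, so f ≈ 14.5485 / 0.78782 ≈ 18.4667 mm.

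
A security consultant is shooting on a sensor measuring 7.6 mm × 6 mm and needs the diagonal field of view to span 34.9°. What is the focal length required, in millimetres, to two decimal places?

15.40 mm

Sensor diagonal = √(7.6² + 6²) = √93.7600 ≈ 9.6830 mm.
From α = 2·arctan(d/2f) we get f = d / (2·tan(α/2)).
With d = 9.6830 mm and α/2 = 17.45°, tan(α/2) ≈ 0.31434, so f ≈ 9.6830 / 0.62868 ≈ 15.4021 mm.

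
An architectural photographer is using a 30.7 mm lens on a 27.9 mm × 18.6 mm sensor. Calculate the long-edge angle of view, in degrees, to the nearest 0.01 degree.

Angle of view α = 2·arctan(w/2f) with w = 27.9 mm and f = 30.7 mm.
w/2f = 0.45440; arctan(0.45440) ≈ 24.4369°, so α ≈ 48.8738°.

48.87°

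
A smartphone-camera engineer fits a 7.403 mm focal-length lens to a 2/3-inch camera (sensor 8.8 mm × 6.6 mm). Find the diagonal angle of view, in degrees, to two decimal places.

73.22°

Sensor diagonal = √(8.8² + 6.6²) = √121.0000 ≈ 11.0000 mm.
Angle of view α = 2·arctan(d/2f) with d = 11.0000 mm and f = 7.403 mm.
d/2f = 0.74294; arctan(0.74294) ≈ 36.6102°, so α ≈ 73.2204°.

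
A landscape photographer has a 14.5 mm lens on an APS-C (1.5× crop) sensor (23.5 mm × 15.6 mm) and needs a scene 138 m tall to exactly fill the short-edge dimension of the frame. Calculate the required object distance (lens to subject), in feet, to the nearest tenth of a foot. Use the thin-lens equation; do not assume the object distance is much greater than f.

420.9 ft

W: 138 m = 138000 mm.
Magnification m = h/W = dᵢ/dₒ; combined with 1/f = 1/dₒ + 1/dᵢ this gives dₒ = f·(1 + W/h).
dₒ = 14.5 mm × (1 + 138000/15.6) = 14.5 × 8847.1538 ≈ 128283.731 mm = 128283.731/304.8 ft = 420.878 ft.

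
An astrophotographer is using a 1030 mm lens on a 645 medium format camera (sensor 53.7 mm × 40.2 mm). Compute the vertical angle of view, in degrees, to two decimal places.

Angle of view α = 2·arctan(h/2f) with h = 40.2 mm and f = 1030 mm.
h/2f = 0.01951; arctan(0.01951) ≈ 1.1180°, so α ≈ 2.2359°.

2.24°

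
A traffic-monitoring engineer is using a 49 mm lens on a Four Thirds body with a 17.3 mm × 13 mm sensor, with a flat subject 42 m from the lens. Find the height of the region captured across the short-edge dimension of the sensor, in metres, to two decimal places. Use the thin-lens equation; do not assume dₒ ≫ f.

dₒ: 42 m = 42000 mm.
Similar triangles through the lens centre give W/dₒ = h/dᵢ; with 1/f = 1/dₒ + 1/dᵢ this gives W = h·(dₒ − f)/f.
W = 13 mm × (42000 − 49) / 49 = 13 × 856.1429 ≈ 11129.857 mm = 11.1299 m.

11.13 m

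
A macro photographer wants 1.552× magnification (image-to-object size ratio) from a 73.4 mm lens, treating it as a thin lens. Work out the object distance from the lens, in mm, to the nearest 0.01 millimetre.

With m = dᵢ/dₒ and 1/f = 1/dₒ + 1/dᵢ, substituting dᵢ = m·dₒ gives 1/f = (1 + 1/m)/dₒ, hence dₒ = f·(1 + 1/m).
dₒ = 73.4 × (1 + 1/1.552) = 73.4 × 1.64433 ≈ 120.694 mm.

120.69 mm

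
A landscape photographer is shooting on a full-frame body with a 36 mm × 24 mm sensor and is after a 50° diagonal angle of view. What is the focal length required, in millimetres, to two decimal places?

Sensor diagonal = √(36² + 24²) = √1872.0000 ≈ 43.2666 mm.
From α = 2·arctan(d/2f) we get f = d / (2·tan(α/2)).
With d = 43.2666 mm and α/2 = 25°, tan(α/2) ≈ 0.46631, so f ≈ 43.2666 / 0.93262 ≈ 46.3928 mm.

46.39 mm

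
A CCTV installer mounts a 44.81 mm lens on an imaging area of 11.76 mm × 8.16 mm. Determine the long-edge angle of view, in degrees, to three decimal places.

Angle of view α = 2·arctan(w/2f) with w = 11.76 mm and f = 44.81 mm.
w/2f = 0.13122; arctan(0.13122) ≈ 7.4757°, so α ≈ 14.9514°.

14.951°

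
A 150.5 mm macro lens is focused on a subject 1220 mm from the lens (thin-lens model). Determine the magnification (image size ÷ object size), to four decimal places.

Thin lens: 1/f = 1/dₒ + 1/dᵢ → 1/dᵢ = 1/150.5 − 1/1220 = 0.0058248 mm⁻¹, so dᵢ ≈ 171.6784 mm.
Magnification m = dᵢ/dₒ = 171.6784/1220 ≈ 0.14072.

0.1407×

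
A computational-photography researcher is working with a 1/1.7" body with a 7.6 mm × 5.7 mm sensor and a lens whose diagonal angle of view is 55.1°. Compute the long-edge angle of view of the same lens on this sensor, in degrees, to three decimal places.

45.306°

Sensor diagonal = √(7.6² + 5.7²) = √90.2500 ≈ 9.5000 mm.
From the diagonal AOV: f = 9.5000 / (2·tan(27.55°)) = 9.5000 / 1.04335 ≈ 9.1053 mm.
Long-edge AOV = 2·arctan(7.6 / (2 × 9.1053)) = 2·arctan(0.41734) ≈ 45.3056°.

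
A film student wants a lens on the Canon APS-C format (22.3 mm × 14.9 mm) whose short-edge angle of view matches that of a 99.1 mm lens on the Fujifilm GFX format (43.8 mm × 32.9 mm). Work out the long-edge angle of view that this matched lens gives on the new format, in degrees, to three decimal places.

Equal short-edge AOV ⇒ f₂ = f₁ · 14.9/32.9 = 99.1 × 0.45289 ≈ 44.8812 mm.
Long-edge AOV on the new format = 2·arctan(22.3 / (2 × 44.8812)) = 2·arctan(0.24843) ≈ 27.9035°.

27.904°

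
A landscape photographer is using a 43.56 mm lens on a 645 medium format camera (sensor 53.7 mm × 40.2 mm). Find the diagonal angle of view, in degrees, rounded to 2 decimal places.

75.19°

Sensor diagonal = √(53.7² + 40.2²) = √4499.7300 ≈ 67.0800 mm.
Angle of view α = 2·arctan(d/2f) with d = 67.0800 mm and f = 43.56 mm.
d/2f = 0.76997; arctan(0.76997) ≈ 37.5953°, so α ≈ 75.1906°.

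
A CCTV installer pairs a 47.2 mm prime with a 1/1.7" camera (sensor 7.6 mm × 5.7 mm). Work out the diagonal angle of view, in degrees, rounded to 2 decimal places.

Sensor diagonal = √(7.6² + 5.7²) = √90.2500 ≈ 9.5000 mm.
Angle of view α = 2·arctan(d/2f) with d = 9.5000 mm and f = 47.2 mm.
d/2f = 0.10064; arctan(0.10064) ≈ 5.7466°, so α ≈ 11.4933°.

11.49°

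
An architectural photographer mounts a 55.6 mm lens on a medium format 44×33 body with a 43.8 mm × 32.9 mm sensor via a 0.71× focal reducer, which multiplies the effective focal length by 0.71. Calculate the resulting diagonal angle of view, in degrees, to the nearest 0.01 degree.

69.51°

Effective focal length f = 55.6 × 0.71 = 39.476 mm.
Sensor diagonal = √(43.8² + 32.9²) = √3000.8500 ≈ 54.7800 mm.
α = 2·arctan(54.780 / (2 × 39.476)) = 2·arctan(0.69384) ≈ 69.5089°.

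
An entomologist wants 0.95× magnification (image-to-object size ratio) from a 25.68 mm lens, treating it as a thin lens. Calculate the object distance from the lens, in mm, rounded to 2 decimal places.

52.71 mm

With m = dᵢ/dₒ and 1/f = 1/dₒ + 1/dᵢ, substituting dᵢ = m·dₒ gives 1/f = (1 + 1/m)/dₒ, hence dₒ = f·(1 + 1/m).
dₒ = 25.68 × (1 + 1/0.95) = 25.68 × 2.05263 ≈ 52.712 mm.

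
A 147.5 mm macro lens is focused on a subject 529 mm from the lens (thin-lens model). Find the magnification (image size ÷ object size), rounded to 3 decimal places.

Thin lens: 1/f = 1/dₒ + 1/dᵢ → 1/dᵢ = 1/147.5 − 1/529 = 0.0048893 mm⁻¹, so dᵢ ≈ 204.5282 mm.
Magnification m = dᵢ/dₒ = 204.5282/529 ≈ 0.38663.

0.387×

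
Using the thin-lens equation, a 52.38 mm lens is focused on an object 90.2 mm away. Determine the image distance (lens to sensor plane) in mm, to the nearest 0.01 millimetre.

1/dᵢ = 1/f − 1/dₒ = 1/52.38 − 1/90.2 = 0.0080048 mm⁻¹.
dᵢ = 1/0.0080048 ≈ 124.9253 mm.

124.93 mm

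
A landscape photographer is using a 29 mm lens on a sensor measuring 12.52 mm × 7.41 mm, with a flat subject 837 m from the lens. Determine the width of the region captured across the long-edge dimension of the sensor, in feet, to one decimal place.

dₒ: 837 m = 837000 mm.
Similar triangles through the lens centre give W/dₒ = w/dᵢ; with 1/f = 1/dₒ + 1/dᵢ this gives W = w·(dₒ − f)/f.
W = 12.52 mm × (837000 − 29) / 29 = 12.52 × 28861.0690 ≈ 361340.583 mm = 361340.583/304.8 ft = 1185.5 ft.

1185.5 ft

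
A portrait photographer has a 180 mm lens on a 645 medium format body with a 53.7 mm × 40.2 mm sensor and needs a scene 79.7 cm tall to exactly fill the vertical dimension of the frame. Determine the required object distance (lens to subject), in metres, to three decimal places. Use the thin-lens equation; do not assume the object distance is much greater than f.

3.749 m

W: 79.7 cm = 797 mm.
Magnification m = h/W = dᵢ/dₒ; combined with 1/f = 1/dₒ + 1/dᵢ this gives dₒ = f·(1 + W/h).
dₒ = 180 mm × (1 + 797/40.2) = 180 × 20.8259 ≈ 3748.657 mm = 3.74866 m.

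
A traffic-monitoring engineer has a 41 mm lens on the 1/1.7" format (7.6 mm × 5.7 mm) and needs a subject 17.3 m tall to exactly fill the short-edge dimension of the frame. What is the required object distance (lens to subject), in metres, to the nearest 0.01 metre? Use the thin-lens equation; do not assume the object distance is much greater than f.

124.48 m

W: 17.3 m = 17300 mm.
Magnification m = h/W = dᵢ/dₒ; combined with 1/f = 1/dₒ + 1/dᵢ this gives dₒ = f·(1 + W/h).
dₒ = 41 mm × (1 + 17300/5.7) = 41 × 3036.0877 ≈ 124479.596 mm = 124.48 m.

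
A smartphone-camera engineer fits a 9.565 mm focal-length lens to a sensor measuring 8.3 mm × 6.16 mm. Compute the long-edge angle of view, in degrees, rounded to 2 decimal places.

46.91°

Angle of view α = 2·arctan(w/2f) with w = 8.3 mm and f = 9.565 mm.
w/2f = 0.43387; arctan(0.43387) ≈ 23.4547°, so α ≈ 46.9095°.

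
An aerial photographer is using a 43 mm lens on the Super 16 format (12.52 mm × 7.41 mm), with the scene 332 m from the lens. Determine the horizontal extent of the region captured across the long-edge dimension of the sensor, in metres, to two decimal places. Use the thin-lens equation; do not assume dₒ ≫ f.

dₒ: 332 m = 332000 mm.
Similar triangles through the lens centre give W/dₒ = w/dᵢ; with 1/f = 1/dₒ + 1/dᵢ this gives W = w·(dₒ − f)/f.
W = 12.52 mm × (332000 − 43) / 43 = 12.52 × 7719.9302 ≈ 96653.527 mm = 96.6535 m.

96.65 m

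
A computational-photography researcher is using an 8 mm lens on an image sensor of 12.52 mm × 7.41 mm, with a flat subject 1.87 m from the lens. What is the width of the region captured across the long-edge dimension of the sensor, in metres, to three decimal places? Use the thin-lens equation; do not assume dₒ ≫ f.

dₒ: 1.87 m = 1870 mm.
Similar triangles through the lens centre give W/dₒ = w/dᵢ; with 1/f = 1/dₒ + 1/dᵢ this gives W = w·(dₒ − f)/f.
W = 12.52 mm × (1870 − 8) / 8 = 12.52 × 232.7500 ≈ 2914.030 mm = 2.91403 m.

2.914 m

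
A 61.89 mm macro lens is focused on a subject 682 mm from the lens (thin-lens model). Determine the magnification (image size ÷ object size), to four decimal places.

0.0998×

Thin lens: 1/f = 1/dₒ + 1/dᵢ → 1/dᵢ = 1/61.89 − 1/682 = 0.0146914 mm⁻¹, so dᵢ ≈ 68.0669 mm.
Magnification m = dᵢ/dₒ = 68.0669/682 ≈ 0.09980.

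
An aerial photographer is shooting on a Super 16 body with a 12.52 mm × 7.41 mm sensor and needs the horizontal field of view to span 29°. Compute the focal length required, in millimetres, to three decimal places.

24.206 mm

From α = 2·arctan(w/2f) we get f = w / (2·tan(α/2)).
With w = 12.52 mm and α/2 = 14.5°, tan(α/2) ≈ 0.25862, so f ≈ 12.52 / 0.51724 ≈ 24.2056 mm.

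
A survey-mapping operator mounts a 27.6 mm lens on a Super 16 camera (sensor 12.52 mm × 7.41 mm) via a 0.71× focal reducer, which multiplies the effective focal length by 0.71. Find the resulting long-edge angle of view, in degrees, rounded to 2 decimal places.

35.43°

Effective focal length f = 27.6 × 0.71 = 19.596 mm.
α = 2·arctan(12.52 / (2 × 19.596)) = 2·arctan(0.31945) ≈ 35.4325°.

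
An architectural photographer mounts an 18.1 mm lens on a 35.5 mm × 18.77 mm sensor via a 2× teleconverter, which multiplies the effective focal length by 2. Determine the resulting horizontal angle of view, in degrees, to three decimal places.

52.240°

Effective focal length f = 18.1 × 2 = 36.2 mm.
α = 2·arctan(35.5 / (2 × 36.2)) = 2·arctan(0.49033) ≈ 52.2403°.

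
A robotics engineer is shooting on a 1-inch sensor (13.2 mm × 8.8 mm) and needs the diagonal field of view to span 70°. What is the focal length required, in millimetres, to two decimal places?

Sensor diagonal = √(13.2² + 8.8²) = √251.6800 ≈ 15.8644 mm.
From α = 2·arctan(d/2f) we get f = d / (2·tan(α/2)).
With d = 15.8644 mm and α/2 = 35°, tan(α/2) ≈ 0.70021, so f ≈ 15.8644 / 1.40042 ≈ 11.3284 mm.

11.33 mm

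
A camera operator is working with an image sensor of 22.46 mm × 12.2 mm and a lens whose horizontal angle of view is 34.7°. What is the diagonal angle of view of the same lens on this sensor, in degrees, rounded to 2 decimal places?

39.14°

From the horizontal AOV: f = 22.46 / (2·tan(17.35°)) = 22.46 / 0.62485 ≈ 35.9449 mm.
Sensor diagonal = √(22.46² + 12.2²) = √653.2916 ≈ 25.5596 mm.
Diagonal AOV = 2·arctan(25.5596 / (2 × 35.9449)) = 2·arctan(0.35554) ≈ 39.1445°.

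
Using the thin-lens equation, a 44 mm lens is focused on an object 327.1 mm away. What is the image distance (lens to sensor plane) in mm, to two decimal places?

50.84 mm

1/dᵢ = 1/f − 1/dₒ = 1/44 − 1/327.1 = 0.0196701 mm⁻¹.
dᵢ = 1/0.0196701 ≈ 50.8386 mm.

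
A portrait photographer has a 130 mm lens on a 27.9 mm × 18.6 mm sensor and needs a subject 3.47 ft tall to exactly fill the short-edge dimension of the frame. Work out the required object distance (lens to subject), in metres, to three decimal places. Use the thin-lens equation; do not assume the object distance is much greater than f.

7.522 m

W: 3.47 ft × 304.8 mm/ft = 1057.66 mm.
Magnification m = h/W = dᵢ/dₒ; combined with 1/f = 1/dₒ + 1/dᵢ this gives dₒ = f·(1 + W/h).
dₒ = 130 mm × (1 + 1057.66/18.6) = 130 × 57.8632 ≈ 7522.219 mm = 7.52222 m.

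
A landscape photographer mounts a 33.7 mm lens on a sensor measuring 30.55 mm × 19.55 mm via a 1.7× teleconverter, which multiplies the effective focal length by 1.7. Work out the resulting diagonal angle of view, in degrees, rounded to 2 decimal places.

35.13°

Effective focal length f = 33.7 × 1.7 = 57.29 mm.
Sensor diagonal = √(30.55² + 19.55²) = √1315.5050 ≈ 36.2699 mm.
α = 2·arctan(36.270 / (2 × 57.29)) = 2·arctan(0.31655) ≈ 35.1300°.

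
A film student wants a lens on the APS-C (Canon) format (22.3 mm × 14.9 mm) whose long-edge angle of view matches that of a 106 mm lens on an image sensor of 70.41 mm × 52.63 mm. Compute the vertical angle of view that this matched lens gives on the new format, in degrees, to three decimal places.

25.024°

Equal long-edge AOV ⇒ f₂ = f₁ · 22.3/70.41 = 106 × 0.31672 ≈ 33.5719 mm.
Vertical AOV on the new format = 2·arctan(14.9 / (2 × 33.5719)) = 2·arctan(0.22191) ≈ 25.0237°.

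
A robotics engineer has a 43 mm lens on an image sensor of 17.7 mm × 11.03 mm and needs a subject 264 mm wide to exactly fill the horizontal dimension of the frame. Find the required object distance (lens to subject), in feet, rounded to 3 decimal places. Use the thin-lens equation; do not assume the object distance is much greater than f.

Magnification m = w/W = dᵢ/dₒ; combined with 1/f = 1/dₒ + 1/dᵢ this gives dₒ = f·(1 + W/w).
dₒ = 43 mm × (1 + 264/17.7) = 43 × 15.9153 ≈ 684.356 mm = 684.356/304.8 ft = 2.24526 ft.

2.245 ft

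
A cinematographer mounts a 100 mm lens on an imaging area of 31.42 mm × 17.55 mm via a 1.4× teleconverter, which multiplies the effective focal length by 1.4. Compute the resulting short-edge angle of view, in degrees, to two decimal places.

Effective focal length f = 100 × 1.4 = 140 mm.
α = 2·arctan(17.55 / (2 × 140)) = 2·arctan(0.06268) ≈ 7.1731°.

7.17°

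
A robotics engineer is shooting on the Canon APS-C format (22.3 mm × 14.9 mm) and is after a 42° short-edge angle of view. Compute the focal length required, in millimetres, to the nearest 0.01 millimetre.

From α = 2·arctan(h/2f) we get f = h / (2·tan(α/2)).
With h = 14.9 mm and α/2 = 21°, tan(α/2) ≈ 0.38386, so f ≈ 14.9 / 0.76773 ≈ 19.4079 mm.

19.41 mm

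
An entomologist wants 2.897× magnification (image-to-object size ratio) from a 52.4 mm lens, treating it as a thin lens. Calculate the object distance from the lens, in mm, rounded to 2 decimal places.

With m = dᵢ/dₒ and 1/f = 1/dₒ + 1/dᵢ, substituting dᵢ = m·dₒ gives 1/f = (1 + 1/m)/dₒ, hence dₒ = f·(1 + 1/m).
dₒ = 52.4 × (1 + 1/2.897) = 52.4 × 1.34518 ≈ 70.488 mm.

70.49 mm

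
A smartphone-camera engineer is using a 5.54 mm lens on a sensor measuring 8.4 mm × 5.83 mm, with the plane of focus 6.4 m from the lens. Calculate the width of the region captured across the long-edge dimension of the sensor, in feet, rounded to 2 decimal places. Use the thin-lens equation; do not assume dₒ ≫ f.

dₒ: 6.4 m = 6400 mm.
Similar triangles through the lens centre give W/dₒ = w/dᵢ; with 1/f = 1/dₒ + 1/dᵢ this gives W = w·(dₒ − f)/f.
W = 8.4 mm × (6400 − 5.54) / 5.54 = 8.4 × 1154.2347 ≈ 9695.571 mm = 9695.571/304.8 ft = 31.8096 ft.

31.81 ft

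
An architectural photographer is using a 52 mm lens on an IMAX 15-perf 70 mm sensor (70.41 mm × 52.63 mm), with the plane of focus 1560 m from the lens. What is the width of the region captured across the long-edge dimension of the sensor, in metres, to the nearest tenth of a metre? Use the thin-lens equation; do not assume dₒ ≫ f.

2112.2 m

dₒ: 1560 m = 1.56e+06 mm.
Similar triangles through the lens centre give W/dₒ = w/dᵢ; with 1/f = 1/dₒ + 1/dᵢ this gives W = w·(dₒ − f)/f.
W = 70.41 mm × (1.56e+06 − 52) / 52 = 70.41 × 29999.0000 ≈ 2112229.590 mm = 2112.23 m.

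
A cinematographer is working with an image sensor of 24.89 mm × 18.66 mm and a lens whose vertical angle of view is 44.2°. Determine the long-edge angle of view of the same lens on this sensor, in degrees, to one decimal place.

56.9°

From the vertical AOV: f = 18.66 / (2·tan(22.1°)) = 18.66 / 0.81212 ≈ 22.9770 mm.
Long-edge AOV = 2·arctan(24.89 / (2 × 22.9770)) = 2·arctan(0.54163) ≈ 56.8824°.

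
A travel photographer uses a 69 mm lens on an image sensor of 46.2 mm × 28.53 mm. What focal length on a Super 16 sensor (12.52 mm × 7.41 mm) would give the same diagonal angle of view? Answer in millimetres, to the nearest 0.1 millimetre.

Sensor diagonal = √(46.2² + 28.53²) = √2948.4009 ≈ 54.2992 mm.
Sensor diagonal = √(12.52² + 7.41²) = √211.6585 ≈ 14.5485 mm.
Equal angle of view means equal diagonal/f ratio, so f₂ = f₁ · (diagonal₂/diagonal₁) = 69 × 14.5485/54.2992.
f₂ = 69 × 0.26793 ≈ 18.487 mm.

18.5 mm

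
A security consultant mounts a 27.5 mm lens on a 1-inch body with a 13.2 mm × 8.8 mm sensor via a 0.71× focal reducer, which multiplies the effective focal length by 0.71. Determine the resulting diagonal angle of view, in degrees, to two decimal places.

Effective focal length f = 27.5 × 0.71 = 19.525 mm.
Sensor diagonal = √(13.2² + 8.8²) = √251.6800 ≈ 15.8644 mm.
α = 2·arctan(15.864 / (2 × 19.525)) = 2·arctan(0.40626) ≈ 44.2198°.

44.22°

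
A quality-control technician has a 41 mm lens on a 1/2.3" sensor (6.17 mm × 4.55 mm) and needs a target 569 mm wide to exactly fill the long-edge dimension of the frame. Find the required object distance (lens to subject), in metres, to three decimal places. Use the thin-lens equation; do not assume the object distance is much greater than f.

3.822 m

Magnification m = w/W = dᵢ/dₒ; combined with 1/f = 1/dₒ + 1/dᵢ this gives dₒ = f·(1 + W/w).
dₒ = 41 mm × (1 + 569/6.17) = 41 × 93.2204 ≈ 3822.037 mm = 3.82204 m.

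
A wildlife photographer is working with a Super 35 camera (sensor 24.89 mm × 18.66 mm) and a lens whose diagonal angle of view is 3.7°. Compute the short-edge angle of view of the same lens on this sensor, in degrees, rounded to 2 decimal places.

2.22°

Sensor diagonal = √(24.89² + 18.66²) = √967.7077 ≈ 31.1080 mm.
From the diagonal AOV: f = 31.1080 / (2·tan(1.85°)) = 31.1080 / 0.06460 ≈ 481.5507 mm.
Short-edge AOV = 2·arctan(18.66 / (2 × 481.5507)) = 2·arctan(0.01937) ≈ 2.2199°.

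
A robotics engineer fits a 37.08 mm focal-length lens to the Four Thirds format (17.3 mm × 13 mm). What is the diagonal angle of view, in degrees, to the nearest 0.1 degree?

32.5°

Sensor diagonal = √(17.3² + 13²) = √468.2900 ≈ 21.6400 mm.
Angle of view α = 2·arctan(d/2f) with d = 21.6400 mm and f = 37.08 mm.
d/2f = 0.29180; arctan(0.29180) ≈ 16.2673°, so α ≈ 32.5347°.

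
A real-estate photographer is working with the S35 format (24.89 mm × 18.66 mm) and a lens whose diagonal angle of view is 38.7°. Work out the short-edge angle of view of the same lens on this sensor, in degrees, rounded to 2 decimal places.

23.79°

Sensor diagonal = √(24.89² + 18.66²) = √967.7077 ≈ 31.1080 mm.
From the diagonal AOV: f = 31.1080 / (2·tan(19.35°)) = 31.1080 / 0.70235 ≈ 44.2913 mm.
Short-edge AOV = 2·arctan(18.66 / (2 × 44.2913)) = 2·arctan(0.21065) ≈ 23.7910°.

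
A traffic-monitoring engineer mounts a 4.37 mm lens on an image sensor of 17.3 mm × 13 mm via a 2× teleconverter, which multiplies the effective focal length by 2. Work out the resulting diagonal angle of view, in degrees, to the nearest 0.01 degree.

102.14°

Effective focal length f = 4.37 × 2 = 8.74 mm.
Sensor diagonal = √(17.3² + 13²) = √468.2900 ≈ 21.6400 mm.
α = 2·arctan(21.640 / (2 × 8.74)) = 2·arctan(1.23799) ≈ 102.1400°.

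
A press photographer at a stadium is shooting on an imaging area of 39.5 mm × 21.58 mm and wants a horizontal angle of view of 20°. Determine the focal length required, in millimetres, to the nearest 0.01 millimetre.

From α = 2·arctan(w/2f) we get f = w / (2·tan(α/2)).
With w = 39.5 mm and α/2 = 10°, tan(α/2) ≈ 0.17633, so f ≈ 39.5 / 0.35265 ≈ 112.0078 mm.

112.01 mm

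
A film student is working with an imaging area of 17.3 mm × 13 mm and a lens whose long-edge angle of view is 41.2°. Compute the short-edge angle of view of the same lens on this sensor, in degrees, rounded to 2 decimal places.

31.54°

From the long-edge AOV: f = 17.3 / (2·tan(20.6°)) = 17.3 / 0.75175 ≈ 23.0130 mm.
Short-edge AOV = 2·arctan(13 / (2 × 23.0130)) = 2·arctan(0.28245) ≈ 31.5446°.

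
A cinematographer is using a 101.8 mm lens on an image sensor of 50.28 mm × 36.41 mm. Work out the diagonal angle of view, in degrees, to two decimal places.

33.91°

Sensor diagonal = √(50.28² + 36.41²) = √3853.7665 ≈ 62.0787 mm.
Angle of view α = 2·arctan(d/2f) with d = 62.0787 mm and f = 101.8 mm.
d/2f = 0.30491; arctan(0.30491) ≈ 16.9567°, so α ≈ 33.9135°.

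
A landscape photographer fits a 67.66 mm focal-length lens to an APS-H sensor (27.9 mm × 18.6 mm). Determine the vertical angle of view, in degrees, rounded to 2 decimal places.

Angle of view α = 2·arctan(h/2f) with h = 18.6 mm and f = 67.66 mm.
h/2f = 0.13745; arctan(0.13745) ≈ 7.8264°, so α ≈ 15.6528°.

15.65°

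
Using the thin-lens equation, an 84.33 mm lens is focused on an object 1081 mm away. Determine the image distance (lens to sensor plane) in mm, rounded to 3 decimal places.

91.465 mm

1/dᵢ = 1/f − 1/dₒ = 1/84.33 − 1/1081 = 0.0109331 mm⁻¹.
dᵢ = 1/0.0109331 ≈ 91.4653 mm.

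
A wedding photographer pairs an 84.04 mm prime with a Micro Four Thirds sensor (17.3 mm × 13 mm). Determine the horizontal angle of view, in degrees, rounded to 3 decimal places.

11.753°

Angle of view α = 2·arctan(w/2f) with w = 17.3 mm and f = 84.04 mm.
w/2f = 0.10293; arctan(0.10293) ≈ 5.8766°, so α ≈ 11.7532°.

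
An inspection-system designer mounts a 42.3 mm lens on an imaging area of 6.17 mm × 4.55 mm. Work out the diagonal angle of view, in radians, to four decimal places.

Sensor diagonal = √(6.17² + 4.55²) = √58.7714 ≈ 7.6663 mm.
Angle of view α = 2·arctan(d/2f) with d = 7.6663 mm and f = 42.3 mm.
d/2f = 0.09062; arctan(0.09062) ≈ 0.0904 rad, so α ≈ 0.1807 rad.

0.1807 rad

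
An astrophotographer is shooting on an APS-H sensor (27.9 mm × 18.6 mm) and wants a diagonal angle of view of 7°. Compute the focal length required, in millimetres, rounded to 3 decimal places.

Sensor diagonal = √(27.9² + 18.6²) = √1124.3700 ≈ 33.5316 mm.
From α = 2·arctan(d/2f) we get f = d / (2·tan(α/2)).
With d = 33.5316 mm and α/2 = 3.5°, tan(α/2) ≈ 0.06116, so f ≈ 33.5316 / 0.12233 ≈ 274.1186 mm.

274.119 mm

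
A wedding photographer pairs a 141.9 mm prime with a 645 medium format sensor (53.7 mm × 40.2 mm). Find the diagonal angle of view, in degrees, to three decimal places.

Sensor diagonal = √(53.7² + 40.2²) = √4499.7300 ≈ 67.0800 mm.
Angle of view α = 2·arctan(d/2f) with d = 67.0800 mm and f = 141.9 mm.
d/2f = 0.23636; arctan(0.23636) ≈ 13.2986°, so α ≈ 26.5972°.

26.597°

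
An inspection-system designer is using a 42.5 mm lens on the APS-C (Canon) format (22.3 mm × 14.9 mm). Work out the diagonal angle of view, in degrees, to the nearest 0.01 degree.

Sensor diagonal = √(22.3² + 14.9²) = √719.3000 ≈ 26.8198 mm.
Angle of view α = 2·arctan(d/2f) with d = 26.8198 mm and f = 42.5 mm.
d/2f = 0.31553; arctan(0.31553) ≈ 17.5119°, so α ≈ 35.0238°.

35.02°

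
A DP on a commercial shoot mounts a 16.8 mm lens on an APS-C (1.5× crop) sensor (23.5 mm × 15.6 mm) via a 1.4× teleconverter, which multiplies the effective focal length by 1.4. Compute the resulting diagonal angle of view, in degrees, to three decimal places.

61.896°

Effective focal length f = 16.8 × 1.4 = 23.52 mm.
Sensor diagonal = √(23.5² + 15.6²) = √795.6100 ≈ 28.2066 mm.
α = 2·arctan(28.207 / (2 × 23.52)) = 2·arctan(0.59963) ≈ 61.8963°.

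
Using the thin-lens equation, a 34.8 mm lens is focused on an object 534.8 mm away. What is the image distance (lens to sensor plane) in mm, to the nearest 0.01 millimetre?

37.22 mm

1/dᵢ = 1/f − 1/dₒ = 1/34.8 − 1/534.8 = 0.0268658 mm⁻¹.
dᵢ = 1/0.0268658 ≈ 37.2221 mm.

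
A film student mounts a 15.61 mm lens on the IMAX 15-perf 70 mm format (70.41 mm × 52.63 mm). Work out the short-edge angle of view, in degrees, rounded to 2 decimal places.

118.65°

Angle of view α = 2·arctan(h/2f) with h = 52.63 mm and f = 15.61 mm.
h/2f = 1.68578; arctan(1.68578) ≈ 59.3237°, so α ≈ 118.6474°.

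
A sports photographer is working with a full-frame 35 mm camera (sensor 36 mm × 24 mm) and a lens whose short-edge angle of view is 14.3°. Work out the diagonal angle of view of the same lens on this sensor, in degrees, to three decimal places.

25.486°

From the short-edge AOV: f = 24 / (2·tan(7.15°)) = 24 / 0.25089 ≈ 95.6611 mm.
Sensor diagonal = √(36² + 24²) = √1872.0000 ≈ 43.2666 mm.
Diagonal AOV = 2·arctan(43.2666 / (2 × 95.6611)) = 2·arctan(0.22615) ≈ 25.4857°.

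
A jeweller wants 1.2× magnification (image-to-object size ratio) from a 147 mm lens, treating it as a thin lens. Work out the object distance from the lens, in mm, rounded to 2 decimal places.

269.50 mm

With m = dᵢ/dₒ and 1/f = 1/dₒ + 1/dᵢ, substituting dᵢ = m·dₒ gives 1/f = (1 + 1/m)/dₒ, hence dₒ = f·(1 + 1/m).
dₒ = 147 × (1 + 1/1.2) = 147 × 1.83333 ≈ 269.500 mm.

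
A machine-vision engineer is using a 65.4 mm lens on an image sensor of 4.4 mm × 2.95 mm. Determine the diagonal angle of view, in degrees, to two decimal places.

4.64°

Sensor diagonal = √(4.4² + 2.95²) = √28.0625 ≈ 5.2974 mm.
Angle of view α = 2·arctan(d/2f) with d = 5.2974 mm and f = 65.4 mm.
d/2f = 0.04050; arctan(0.04050) ≈ 2.3192°, so α ≈ 4.6384°.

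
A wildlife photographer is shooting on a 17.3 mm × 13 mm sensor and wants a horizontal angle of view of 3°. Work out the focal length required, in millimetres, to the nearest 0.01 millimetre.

330.33 mm

From α = 2·arctan(w/2f) we get f = w / (2·tan(α/2)).
With w = 17.3 mm and α/2 = 1.5°, tan(α/2) ≈ 0.02619, so f ≈ 17.3 / 0.05237 ≈ 330.3302 mm.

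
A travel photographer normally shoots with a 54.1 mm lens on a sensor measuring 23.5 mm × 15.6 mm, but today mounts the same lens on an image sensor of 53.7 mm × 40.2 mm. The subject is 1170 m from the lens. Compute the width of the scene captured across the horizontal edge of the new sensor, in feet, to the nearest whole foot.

The focal length stays 54.1 mm; the relevant sensor dimension is now w = 53.7 mm. Object distance dₒ = 1170 m = 1.17e+06 mm.
Thin-lens field width W = w·(dₒ − f)/f = 53.7 × (1.17e+06 − 54.1)/54.1 ≈ 1161295.653 mm = 1161295.653/304.8 ft = 3810.03 ft.

3810 ft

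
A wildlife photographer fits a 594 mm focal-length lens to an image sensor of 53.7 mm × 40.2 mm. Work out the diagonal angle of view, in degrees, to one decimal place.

6.5°

Sensor diagonal = √(53.7² + 40.2²) = √4499.7300 ≈ 67.0800 mm.
Angle of view α = 2·arctan(d/2f) with d = 67.0800 mm and f = 594 mm.
d/2f = 0.05646; arctan(0.05646) ≈ 3.2318°, so α ≈ 6.4635°.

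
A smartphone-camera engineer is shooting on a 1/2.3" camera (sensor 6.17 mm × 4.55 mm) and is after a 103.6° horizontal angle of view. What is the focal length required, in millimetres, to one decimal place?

2.4 mm

From α = 2·arctan(w/2f) we get f = w / (2·tan(α/2)).
With w = 6.17 mm and α/2 = 51.8°, tan(α/2) ≈ 1.27077, so f ≈ 6.17 / 2.54155 ≈ 2.4277 mm.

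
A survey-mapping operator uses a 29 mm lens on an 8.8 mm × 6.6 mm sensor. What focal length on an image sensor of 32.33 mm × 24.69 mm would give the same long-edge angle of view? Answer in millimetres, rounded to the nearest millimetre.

Equal angle of view means equal width/f ratio, so f₂ = f₁ · (width₂/width₁) = 29 × 32.33/8.8.
f₂ = 29 × 3.67386 ≈ 106.542 mm.

107 mm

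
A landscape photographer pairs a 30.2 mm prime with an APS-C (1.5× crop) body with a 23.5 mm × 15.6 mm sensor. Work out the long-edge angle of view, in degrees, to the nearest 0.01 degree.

42.52°

Angle of view α = 2·arctan(w/2f) with w = 23.5 mm and f = 30.2 mm.
w/2f = 0.38907; arctan(0.38907) ≈ 21.2597°, so α ≈ 42.5193°.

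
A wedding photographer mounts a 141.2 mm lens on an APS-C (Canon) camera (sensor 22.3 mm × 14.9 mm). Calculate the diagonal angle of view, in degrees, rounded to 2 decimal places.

10.85°

Sensor diagonal = √(22.3² + 14.9²) = √719.3000 ≈ 26.8198 mm.
Angle of view α = 2·arctan(d/2f) with d = 26.8198 mm and f = 141.2 mm.
d/2f = 0.09497; arctan(0.09497) ≈ 5.4252°, so α ≈ 10.8503°.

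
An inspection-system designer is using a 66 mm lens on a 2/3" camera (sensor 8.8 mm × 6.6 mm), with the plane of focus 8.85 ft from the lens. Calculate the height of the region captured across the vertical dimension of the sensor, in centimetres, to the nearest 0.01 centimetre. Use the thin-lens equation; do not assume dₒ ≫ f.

26.31 cm

dₒ: 8.85 ft × 304.8 mm/ft = 2697.48 mm.
Similar triangles through the lens centre give W/dₒ = h/dᵢ; with 1/f = 1/dₒ + 1/dᵢ this gives W = h·(dₒ − f)/f.
W = 6.6 mm × (2697.48 − 66) / 66 = 6.6 × 39.8709 ≈ 263.148 mm = 26.3148 cm.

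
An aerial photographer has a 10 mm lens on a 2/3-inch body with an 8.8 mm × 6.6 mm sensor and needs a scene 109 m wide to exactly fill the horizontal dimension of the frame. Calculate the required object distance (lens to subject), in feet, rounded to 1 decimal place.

406.4 ft

W: 109 m = 109000 mm.
Magnification m = w/W = dᵢ/dₒ; combined with 1/f = 1/dₒ + 1/dᵢ this gives dₒ = f·(1 + W/w).
dₒ = 10 mm × (1 + 109000/8.8) = 10 × 12387.3636 ≈ 123873.636 mm = 123873.636/304.8 ft = 406.41 ft.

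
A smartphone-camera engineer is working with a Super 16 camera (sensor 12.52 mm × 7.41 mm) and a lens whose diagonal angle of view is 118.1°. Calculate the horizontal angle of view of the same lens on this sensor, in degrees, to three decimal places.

Sensor diagonal = √(12.52² + 7.41²) = √211.6585 ≈ 14.5485 mm.
From the diagonal AOV: f = 14.5485 / (2·tan(59.05°)) = 14.5485 / 3.33515 ≈ 4.3622 mm.
Horizontal AOV = 2·arctan(12.52 / (2 × 4.3622)) = 2·arctan(1.43507) ≈ 110.2599°.

110.260°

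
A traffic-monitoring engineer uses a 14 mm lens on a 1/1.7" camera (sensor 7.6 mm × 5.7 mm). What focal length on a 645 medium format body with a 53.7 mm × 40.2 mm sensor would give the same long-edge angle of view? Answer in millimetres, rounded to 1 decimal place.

Equal angle of view means equal width/f ratio, so f₂ = f₁ · (width₂/width₁) = 14 × 53.7/7.6.
f₂ = 14 × 7.06579 ≈ 98.921 mm.

98.9 mm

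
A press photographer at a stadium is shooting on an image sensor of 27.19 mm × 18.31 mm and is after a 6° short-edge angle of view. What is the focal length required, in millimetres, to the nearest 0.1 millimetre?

From α = 2·arctan(h/2f) we get f = h / (2·tan(α/2)).
With h = 18.31 mm and α/2 = 3°, tan(α/2) ≈ 0.05241, so f ≈ 18.31 / 0.10482 ≈ 174.6878 mm.

174.7 mm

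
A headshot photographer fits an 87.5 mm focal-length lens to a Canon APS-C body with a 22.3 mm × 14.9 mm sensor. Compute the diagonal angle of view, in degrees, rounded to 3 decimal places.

17.426°

Sensor diagonal = √(22.3² + 14.9²) = √719.3000 ≈ 26.8198 mm.
Angle of view α = 2·arctan(d/2f) with d = 26.8198 mm and f = 87.5 mm.
d/2f = 0.15326; arctan(0.15326) ≈ 8.7131°, so α ≈ 17.4262°.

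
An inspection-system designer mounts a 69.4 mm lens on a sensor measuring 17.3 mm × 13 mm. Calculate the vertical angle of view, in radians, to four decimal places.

0.1868 rad

Angle of view α = 2·arctan(h/2f) with h = 13 mm and f = 69.4 mm.
h/2f = 0.09366; arctan(0.09366) ≈ 0.0934 rad, so α ≈ 0.1868 rad.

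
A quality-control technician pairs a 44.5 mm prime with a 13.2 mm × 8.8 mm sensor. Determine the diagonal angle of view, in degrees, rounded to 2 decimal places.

20.21°

Sensor diagonal = √(13.2² + 8.8²) = √251.6800 ≈ 15.8644 mm.
Angle of view α = 2·arctan(d/2f) with d = 15.8644 mm and f = 44.5 mm.
d/2f = 0.17825; arctan(0.17825) ≈ 10.1069°, so α ≈ 20.2139°.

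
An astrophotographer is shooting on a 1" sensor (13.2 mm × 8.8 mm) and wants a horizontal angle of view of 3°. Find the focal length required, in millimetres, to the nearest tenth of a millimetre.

From α = 2·arctan(w/2f) we get f = w / (2·tan(α/2)).
With w = 13.2 mm and α/2 = 1.5°, tan(α/2) ≈ 0.02619, so f ≈ 13.2 / 0.05237 ≈ 252.0438 mm.

252.0 mm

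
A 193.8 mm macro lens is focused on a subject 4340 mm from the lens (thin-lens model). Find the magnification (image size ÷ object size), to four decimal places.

0.0467×

Thin lens: 1/f = 1/dₒ + 1/dᵢ → 1/dᵢ = 1/193.8 − 1/4340 = 0.0049295 mm⁻¹, so dᵢ ≈ 202.8585 mm.
Magnification m = dᵢ/dₒ = 202.8585/4340 ≈ 0.04674.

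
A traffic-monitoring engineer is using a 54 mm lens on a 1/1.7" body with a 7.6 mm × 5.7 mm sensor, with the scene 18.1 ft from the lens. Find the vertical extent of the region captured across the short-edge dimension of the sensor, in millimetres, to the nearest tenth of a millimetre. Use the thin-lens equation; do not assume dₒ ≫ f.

576.6 mm

dₒ: 18.1 ft × 304.8 mm/ft = 5516.88 mm.
Similar triangles through the lens centre give W/dₒ = h/dᵢ; with 1/f = 1/dₒ + 1/dᵢ this gives W = h·(dₒ − f)/f.
W = 5.7 mm × (5516.88 − 54) / 54 = 5.7 × 101.1644 ≈ 576.637 mm.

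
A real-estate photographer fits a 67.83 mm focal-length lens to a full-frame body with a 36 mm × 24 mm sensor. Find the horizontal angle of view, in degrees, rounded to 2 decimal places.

Angle of view α = 2·arctan(w/2f) with w = 36 mm and f = 67.83 mm.
w/2f = 0.26537; arctan(0.26537) ≈ 14.8620°, so α ≈ 29.7240°.

29.72°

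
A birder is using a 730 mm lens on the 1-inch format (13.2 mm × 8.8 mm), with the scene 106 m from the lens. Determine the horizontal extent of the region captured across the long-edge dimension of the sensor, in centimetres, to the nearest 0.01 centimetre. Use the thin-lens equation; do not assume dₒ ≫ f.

190.35 cm

dₒ: 106 m = 106000 mm.
Similar triangles through the lens centre give W/dₒ = w/dᵢ; with 1/f = 1/dₒ + 1/dᵢ this gives W = w·(dₒ − f)/f.
W = 13.2 mm × (106000 − 730) / 730 = 13.2 × 144.2055 ≈ 1903.512 mm = 190.351 cm.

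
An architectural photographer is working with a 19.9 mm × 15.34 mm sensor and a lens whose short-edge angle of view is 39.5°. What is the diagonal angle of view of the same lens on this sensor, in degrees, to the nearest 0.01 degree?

From the short-edge AOV: f = 15.34 / (2·tan(19.75°)) = 15.34 / 0.71807 ≈ 21.3627 mm.
Sensor diagonal = √(19.9² + 15.34²) = √631.3256 ≈ 25.1262 mm.
Diagonal AOV = 2·arctan(25.1262 / (2 × 21.3627)) = 2·arctan(0.58809) ≈ 60.9183°.

60.92°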